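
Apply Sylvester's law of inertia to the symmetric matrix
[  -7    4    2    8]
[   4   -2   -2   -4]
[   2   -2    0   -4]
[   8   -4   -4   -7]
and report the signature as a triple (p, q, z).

step 0: pivot -7 → sign −
step 1: pivot 2/7 → sign +
step 2: pivot -2 → sign −
step 3: pivot 1 → sign +
signature = (2, 2, 0)

Answer: (2, 2, 0)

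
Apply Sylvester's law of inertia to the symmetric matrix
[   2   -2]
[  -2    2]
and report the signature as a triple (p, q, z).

Answer: (1, 0, 1)

Derivation:
step 0: pivot 2 → sign +
step 1: row/col 1 already zero → sign 0
signature = (1, 0, 1)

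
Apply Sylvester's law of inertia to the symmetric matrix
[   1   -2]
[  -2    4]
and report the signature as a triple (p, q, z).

Answer: (1, 0, 1)

Derivation:
step 0: pivot 1 → sign +
step 1: row/col 1 already zero → sign 0
signature = (1, 0, 1)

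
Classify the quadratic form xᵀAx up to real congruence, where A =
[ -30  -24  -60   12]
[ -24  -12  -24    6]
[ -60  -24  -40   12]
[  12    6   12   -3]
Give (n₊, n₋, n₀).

Answer: (1, 1, 2)

Derivation:
step 0: pivot -30 → sign −
step 1: pivot 36/5 → sign +
step 2: row/col 2 already zero → sign 0
step 3: row/col 3 already zero → sign 0
signature = (1, 1, 2)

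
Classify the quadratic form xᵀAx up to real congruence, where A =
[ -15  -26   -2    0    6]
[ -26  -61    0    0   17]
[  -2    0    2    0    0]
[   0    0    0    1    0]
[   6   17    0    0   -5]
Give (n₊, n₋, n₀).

Answer: (2, 2, 1)

Derivation:
step 0: pivot -15 → sign −
step 1: pivot -239/15 → sign −
step 2: pivot 722/239 → sign +
step 3: pivot 1 → sign +
step 4: row/col 4 already zero → sign 0
signature = (2, 2, 1)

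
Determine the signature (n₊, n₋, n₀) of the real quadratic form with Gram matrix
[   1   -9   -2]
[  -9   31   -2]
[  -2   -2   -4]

step 0: pivot 1 → sign +
step 1: pivot -50 → sign −
step 2: row/col 2 already zero → sign 0
signature = (1, 1, 1)

Answer: (1, 1, 1)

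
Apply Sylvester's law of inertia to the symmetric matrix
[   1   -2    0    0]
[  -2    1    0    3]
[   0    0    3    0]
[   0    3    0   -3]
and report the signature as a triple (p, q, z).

Answer: (2, 1, 1)

Derivation:
step 0: pivot 1 → sign +
step 1: pivot -3 → sign −
step 2: pivot 3 → sign +
step 3: row/col 3 already zero → sign 0
signature = (2, 1, 1)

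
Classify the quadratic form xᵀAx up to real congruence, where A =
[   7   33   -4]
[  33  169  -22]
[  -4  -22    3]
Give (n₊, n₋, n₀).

step 0: pivot 7 → sign +
step 1: pivot 94/7 → sign +
step 2: pivot -1/47 → sign −
signature = (2, 1, 0)

Answer: (2, 1, 0)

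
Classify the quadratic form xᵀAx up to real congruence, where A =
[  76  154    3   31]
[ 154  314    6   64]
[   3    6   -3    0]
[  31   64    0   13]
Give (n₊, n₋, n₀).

step 0: pivot 76 → sign +
step 1: pivot 37/19 → sign +
step 2: pivot -231/74 → sign −
step 3: pivot 6/77 → sign +
signature = (3, 1, 0)

Answer: (3, 1, 0)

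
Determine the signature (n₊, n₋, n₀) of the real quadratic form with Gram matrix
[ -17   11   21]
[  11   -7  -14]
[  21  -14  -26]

Answer: (1, 2, 0)

Derivation:
step 0: pivot -17 → sign −
step 1: pivot 2/17 → sign +
step 2: pivot -3/2 → sign −
signature = (1, 2, 0)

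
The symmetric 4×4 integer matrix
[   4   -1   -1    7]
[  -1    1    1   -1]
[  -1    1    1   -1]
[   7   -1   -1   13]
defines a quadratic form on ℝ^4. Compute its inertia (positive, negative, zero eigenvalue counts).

Answer: (2, 0, 2)

Derivation:
step 0: pivot 4 → sign +
step 1: pivot 3/4 → sign +
step 2: row/col 2 already zero → sign 0
step 3: row/col 3 already zero → sign 0
signature = (2, 0, 2)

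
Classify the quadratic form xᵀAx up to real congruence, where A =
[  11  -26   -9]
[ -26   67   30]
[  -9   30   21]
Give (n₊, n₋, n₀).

Answer: (2, 1, 0)

Derivation:
step 0: pivot 11 → sign +
step 1: pivot 61/11 → sign +
step 2: pivot -6/61 → sign −
signature = (2, 1, 0)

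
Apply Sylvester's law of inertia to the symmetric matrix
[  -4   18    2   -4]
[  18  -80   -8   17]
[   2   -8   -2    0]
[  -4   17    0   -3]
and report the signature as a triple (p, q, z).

step 0: pivot -4 → sign −
step 1: pivot 1 → sign +
step 2: pivot -2 → sign −
step 3: pivot 1/2 → sign +
signature = (2, 2, 0)

Answer: (2, 2, 0)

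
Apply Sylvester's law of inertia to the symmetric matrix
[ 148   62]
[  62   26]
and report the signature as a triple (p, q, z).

step 0: pivot 148 → sign +
step 1: pivot 1/37 → sign +
signature = (2, 0, 0)

Answer: (2, 0, 0)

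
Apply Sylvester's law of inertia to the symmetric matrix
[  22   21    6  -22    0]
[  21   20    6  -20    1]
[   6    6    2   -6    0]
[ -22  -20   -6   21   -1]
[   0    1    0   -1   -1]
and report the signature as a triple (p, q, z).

Answer: (3, 1, 1)

Derivation:
step 0: pivot 22 → sign +
step 1: pivot -1/22 → sign −
step 2: pivot 2 → sign +
step 3: pivot 3 → sign +
step 4: row/col 4 already zero → sign 0
signature = (3, 1, 1)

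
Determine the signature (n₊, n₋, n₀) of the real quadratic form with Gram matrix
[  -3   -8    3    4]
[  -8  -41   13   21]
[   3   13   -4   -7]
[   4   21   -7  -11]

step 0: pivot -3 → sign −
step 1: pivot -59/3 → sign −
step 2: pivot 16/59 → sign +
step 3: pivot -3/4 → sign −
signature = (1, 3, 0)

Answer: (1, 3, 0)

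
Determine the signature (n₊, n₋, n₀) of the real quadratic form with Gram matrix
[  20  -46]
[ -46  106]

Answer: (2, 0, 0)

Derivation:
step 0: pivot 20 → sign +
step 1: pivot 1/5 → sign +
signature = (2, 0, 0)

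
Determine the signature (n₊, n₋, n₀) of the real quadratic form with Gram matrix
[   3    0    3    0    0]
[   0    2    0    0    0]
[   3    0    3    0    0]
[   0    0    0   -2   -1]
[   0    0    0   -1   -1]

step 0: pivot 3 → sign +
step 1: pivot 2 → sign +
step 2: pivot -2 → sign −
step 3: pivot -1/2 → sign −
step 4: row/col 4 already zero → sign 0
signature = (2, 2, 1)

Answer: (2, 2, 1)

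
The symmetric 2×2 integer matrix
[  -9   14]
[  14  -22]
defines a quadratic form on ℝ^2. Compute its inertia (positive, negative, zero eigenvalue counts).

Answer: (0, 2, 0)

Derivation:
step 0: pivot -9 → sign −
step 1: pivot -2/9 → sign −
signature = (0, 2, 0)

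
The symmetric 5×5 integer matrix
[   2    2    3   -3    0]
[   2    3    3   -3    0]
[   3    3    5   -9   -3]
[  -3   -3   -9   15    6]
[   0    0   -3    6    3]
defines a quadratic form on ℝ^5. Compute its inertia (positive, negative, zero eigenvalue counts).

Answer: (3, 2, 0)

Derivation:
step 0: pivot 2 → sign +
step 1: pivot 1 → sign +
step 2: pivot 1/2 → sign +
step 3: pivot -30 → sign −
step 4: pivot -3/10 → sign −
signature = (3, 2, 0)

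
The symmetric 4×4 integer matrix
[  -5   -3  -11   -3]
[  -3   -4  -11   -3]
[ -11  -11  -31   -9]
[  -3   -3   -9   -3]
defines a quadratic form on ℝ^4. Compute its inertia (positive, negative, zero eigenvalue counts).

Answer: (1, 3, 0)

Derivation:
step 0: pivot -5 → sign −
step 1: pivot -11/5 → sign −
step 2: pivot 2 → sign +
step 3: pivot -6/11 → sign −
signature = (1, 3, 0)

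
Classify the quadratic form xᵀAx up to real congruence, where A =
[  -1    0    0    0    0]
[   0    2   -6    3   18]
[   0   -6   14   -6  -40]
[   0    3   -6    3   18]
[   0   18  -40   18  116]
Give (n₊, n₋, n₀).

Answer: (2, 2, 1)

Derivation:
step 0: pivot -1 → sign −
step 1: pivot 2 → sign +
step 2: pivot -4 → sign −
step 3: pivot 3/4 → sign +
step 4: row/col 4 already zero → sign 0
signature = (2, 2, 1)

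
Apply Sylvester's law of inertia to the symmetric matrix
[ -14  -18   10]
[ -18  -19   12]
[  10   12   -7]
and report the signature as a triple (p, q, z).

Answer: (1, 2, 0)

Derivation:
step 0: pivot -14 → sign −
step 1: pivot 29/7 → sign +
step 2: pivot -1/29 → sign −
signature = (1, 2, 0)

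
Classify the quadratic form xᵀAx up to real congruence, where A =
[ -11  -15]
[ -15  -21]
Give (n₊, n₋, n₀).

Answer: (0, 2, 0)

Derivation:
step 0: pivot -11 → sign −
step 1: pivot -6/11 → sign −
signature = (0, 2, 0)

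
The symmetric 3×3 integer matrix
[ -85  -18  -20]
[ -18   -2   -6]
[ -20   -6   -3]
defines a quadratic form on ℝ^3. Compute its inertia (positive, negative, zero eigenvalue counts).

Answer: (1, 2, 0)

Derivation:
step 0: pivot -85 → sign −
step 1: pivot 154/85 → sign +
step 2: pivot -1/77 → sign −
signature = (1, 2, 0)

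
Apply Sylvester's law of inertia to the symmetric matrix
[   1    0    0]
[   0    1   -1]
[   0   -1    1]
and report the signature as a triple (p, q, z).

Answer: (2, 0, 1)

Derivation:
step 0: pivot 1 → sign +
step 1: pivot 1 → sign +
step 2: row/col 2 already zero → sign 0
signature = (2, 0, 1)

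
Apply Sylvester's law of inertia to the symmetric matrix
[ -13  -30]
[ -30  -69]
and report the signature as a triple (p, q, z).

step 0: pivot -13 → sign −
step 1: pivot 3/13 → sign +
signature = (1, 1, 0)

Answer: (1, 1, 0)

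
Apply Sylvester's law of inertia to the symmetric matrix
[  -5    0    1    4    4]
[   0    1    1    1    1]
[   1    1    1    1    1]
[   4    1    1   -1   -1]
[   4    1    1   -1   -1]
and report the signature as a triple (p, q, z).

step 0: pivot -5 → sign −
step 1: pivot 1 → sign +
step 2: pivot 1/5 → sign +
step 3: pivot -2 → sign −
step 4: row/col 4 already zero → sign 0
signature = (2, 2, 1)

Answer: (2, 2, 1)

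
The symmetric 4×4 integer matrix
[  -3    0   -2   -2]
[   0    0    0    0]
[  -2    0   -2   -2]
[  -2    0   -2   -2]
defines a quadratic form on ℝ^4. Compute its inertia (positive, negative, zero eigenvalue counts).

Answer: (0, 2, 2)

Derivation:
step 0: pivot -3 → sign −
step 1: pivot -2/3 → sign −
step 2: row/col 2 already zero → sign 0
step 3: row/col 3 already zero → sign 0
signature = (0, 2, 2)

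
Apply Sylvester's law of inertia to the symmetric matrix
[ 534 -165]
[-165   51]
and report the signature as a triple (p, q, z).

Answer: (2, 0, 0)

Derivation:
step 0: pivot 534 → sign +
step 1: pivot 3/178 → sign +
signature = (2, 0, 0)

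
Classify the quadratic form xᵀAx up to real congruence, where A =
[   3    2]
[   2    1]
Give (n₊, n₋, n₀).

Answer: (1, 1, 0)

Derivation:
step 0: pivot 3 → sign +
step 1: pivot -1/3 → sign −
signature = (1, 1, 0)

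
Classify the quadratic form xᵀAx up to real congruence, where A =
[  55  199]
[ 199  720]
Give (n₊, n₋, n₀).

Answer: (1, 1, 0)

Derivation:
step 0: pivot 55 → sign +
step 1: pivot -1/55 → sign −
signature = (1, 1, 0)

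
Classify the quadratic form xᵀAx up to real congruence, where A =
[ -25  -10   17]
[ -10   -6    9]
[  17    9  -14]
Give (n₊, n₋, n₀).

Answer: (0, 3, 0)

Derivation:
step 0: pivot -25 → sign −
step 1: pivot -2 → sign −
step 2: pivot -1/50 → sign −
signature = (0, 3, 0)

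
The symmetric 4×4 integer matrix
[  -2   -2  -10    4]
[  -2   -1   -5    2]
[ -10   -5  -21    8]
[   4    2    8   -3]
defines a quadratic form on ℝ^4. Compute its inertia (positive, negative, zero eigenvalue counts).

Answer: (2, 1, 1)

Derivation:
step 0: pivot -2 → sign −
step 1: pivot 1 → sign +
step 2: pivot 4 → sign +
step 3: row/col 3 already zero → sign 0
signature = (2, 1, 1)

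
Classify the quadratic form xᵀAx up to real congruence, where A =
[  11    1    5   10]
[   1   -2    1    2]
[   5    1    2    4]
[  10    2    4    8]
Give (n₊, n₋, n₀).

Answer: (1, 2, 1)

Derivation:
step 0: pivot 11 → sign +
step 1: pivot -23/11 → sign −
step 2: pivot -3/23 → sign −
step 3: row/col 3 already zero → sign 0
signature = (1, 2, 1)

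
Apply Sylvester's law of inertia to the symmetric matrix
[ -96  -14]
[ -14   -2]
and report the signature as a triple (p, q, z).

step 0: pivot -96 → sign −
step 1: pivot 1/24 → sign +
signature = (1, 1, 0)

Answer: (1, 1, 0)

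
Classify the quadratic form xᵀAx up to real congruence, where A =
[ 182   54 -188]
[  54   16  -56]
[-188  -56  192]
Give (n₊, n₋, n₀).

Answer: (1, 1, 1)

Derivation:
step 0: pivot 182 → sign +
step 1: pivot -2/91 → sign −
step 2: row/col 2 already zero → sign 0
signature = (1, 1, 1)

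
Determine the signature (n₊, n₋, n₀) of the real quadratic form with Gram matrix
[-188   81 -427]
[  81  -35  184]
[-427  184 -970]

Answer: (0, 3, 0)

Derivation:
step 0: pivot -188 → sign −
step 1: pivot -19/188 → sign −
step 2: pivot -3/19 → sign −
signature = (0, 3, 0)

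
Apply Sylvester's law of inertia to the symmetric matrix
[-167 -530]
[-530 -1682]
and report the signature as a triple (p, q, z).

Answer: (1, 1, 0)

Derivation:
step 0: pivot -167 → sign −
step 1: pivot 6/167 → sign +
signature = (1, 1, 0)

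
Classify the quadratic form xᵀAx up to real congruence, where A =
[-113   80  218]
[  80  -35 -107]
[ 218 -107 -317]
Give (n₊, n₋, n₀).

Answer: (2, 1, 0)

Derivation:
step 0: pivot -113 → sign −
step 1: pivot 2445/113 → sign +
step 2: pivot 6/815 → sign +
signature = (2, 1, 0)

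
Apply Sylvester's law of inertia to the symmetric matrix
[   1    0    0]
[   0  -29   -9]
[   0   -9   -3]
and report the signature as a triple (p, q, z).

step 0: pivot 1 → sign +
step 1: pivot -29 → sign −
step 2: pivot -6/29 → sign −
signature = (1, 2, 0)

Answer: (1, 2, 0)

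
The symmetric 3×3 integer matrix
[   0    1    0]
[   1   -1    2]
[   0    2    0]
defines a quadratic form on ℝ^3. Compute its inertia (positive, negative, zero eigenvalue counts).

step 0: pivot -1 → sign −
step 1: pivot 1 → sign +
step 2: row/col 2 already zero → sign 0
signature = (1, 1, 1)

Answer: (1, 1, 1)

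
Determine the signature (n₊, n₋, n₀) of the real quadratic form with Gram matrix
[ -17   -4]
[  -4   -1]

step 0: pivot -17 → sign −
step 1: pivot -1/17 → sign −
signature = (0, 2, 0)

Answer: (0, 2, 0)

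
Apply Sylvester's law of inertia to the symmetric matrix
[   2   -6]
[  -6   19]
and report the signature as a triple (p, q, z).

Answer: (2, 0, 0)

Derivation:
step 0: pivot 2 → sign +
step 1: pivot 1 → sign +
signature = (2, 0, 0)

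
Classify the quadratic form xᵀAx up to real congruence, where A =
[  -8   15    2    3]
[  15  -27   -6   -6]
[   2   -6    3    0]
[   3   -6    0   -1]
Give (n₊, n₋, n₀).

Answer: (1, 2, 1)

Derivation:
step 0: pivot -8 → sign −
step 1: pivot 9/8 → sign +
step 2: pivot -1 → sign −
step 3: row/col 3 already zero → sign 0
signature = (1, 2, 1)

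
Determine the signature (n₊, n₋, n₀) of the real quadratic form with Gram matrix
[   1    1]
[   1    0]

Answer: (1, 1, 0)

Derivation:
step 0: pivot 1 → sign +
step 1: pivot -1 → sign −
signature = (1, 1, 0)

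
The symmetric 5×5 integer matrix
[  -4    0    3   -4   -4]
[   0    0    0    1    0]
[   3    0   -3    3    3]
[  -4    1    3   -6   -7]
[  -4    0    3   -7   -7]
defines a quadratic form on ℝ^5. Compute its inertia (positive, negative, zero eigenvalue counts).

step 0: pivot -4 → sign −
step 1: pivot -3/4 → sign −
step 2: pivot -2 → sign −
step 3: pivot 1/2 → sign +
step 4: pivot -3 → sign −
signature = (1, 4, 0)

Answer: (1, 4, 0)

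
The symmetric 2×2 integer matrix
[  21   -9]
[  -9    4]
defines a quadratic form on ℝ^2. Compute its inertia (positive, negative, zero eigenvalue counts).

step 0: pivot 21 → sign +
step 1: pivot 1/7 → sign +
signature = (2, 0, 0)

Answer: (2, 0, 0)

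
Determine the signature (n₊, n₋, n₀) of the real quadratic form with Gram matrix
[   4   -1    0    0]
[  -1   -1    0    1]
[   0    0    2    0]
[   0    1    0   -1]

Answer: (2, 2, 0)

Derivation:
step 0: pivot 4 → sign +
step 1: pivot -5/4 → sign −
step 2: pivot 2 → sign +
step 3: pivot -1/5 → sign −
signature = (2, 2, 0)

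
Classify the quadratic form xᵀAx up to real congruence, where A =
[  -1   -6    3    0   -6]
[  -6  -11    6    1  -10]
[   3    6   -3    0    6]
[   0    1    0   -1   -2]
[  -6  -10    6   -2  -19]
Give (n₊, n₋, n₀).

Answer: (2, 3, 0)

Derivation:
step 0: pivot -1 → sign −
step 1: pivot 25 → sign +
step 2: pivot 6/25 → sign +
step 3: pivot -2 → sign −
step 4: pivot -3 → sign −
signature = (2, 3, 0)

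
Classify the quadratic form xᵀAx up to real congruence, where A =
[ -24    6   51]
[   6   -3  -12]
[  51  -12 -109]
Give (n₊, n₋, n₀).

step 0: pivot -24 → sign −
step 1: pivot -3/2 → sign −
step 2: pivot -1/4 → sign −
signature = (0, 3, 0)

Answer: (0, 3, 0)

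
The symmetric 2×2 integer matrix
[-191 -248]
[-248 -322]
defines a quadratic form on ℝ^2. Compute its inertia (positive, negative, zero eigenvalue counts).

Answer: (1, 1, 0)

Derivation:
step 0: pivot -191 → sign −
step 1: pivot 2/191 → sign +
signature = (1, 1, 0)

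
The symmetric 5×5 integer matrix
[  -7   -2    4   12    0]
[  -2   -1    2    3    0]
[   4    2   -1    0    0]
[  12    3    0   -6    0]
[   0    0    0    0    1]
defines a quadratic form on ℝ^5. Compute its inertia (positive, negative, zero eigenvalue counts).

Answer: (3, 2, 0)

Derivation:
step 0: pivot -7 → sign −
step 1: pivot -3/7 → sign −
step 2: pivot 3 → sign +
step 3: pivot 3 → sign +
step 4: pivot 1 → sign +
signature = (3, 2, 0)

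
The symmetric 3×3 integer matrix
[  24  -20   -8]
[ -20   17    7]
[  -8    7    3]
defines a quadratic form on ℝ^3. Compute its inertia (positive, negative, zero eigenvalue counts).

step 0: pivot 24 → sign +
step 1: pivot 1/3 → sign +
step 2: row/col 2 already zero → sign 0
signature = (2, 0, 1)

Answer: (2, 0, 1)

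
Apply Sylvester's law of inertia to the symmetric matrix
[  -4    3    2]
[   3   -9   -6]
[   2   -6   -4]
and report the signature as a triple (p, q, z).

step 0: pivot -4 → sign −
step 1: pivot -27/4 → sign −
step 2: row/col 2 already zero → sign 0
signature = (0, 2, 1)

Answer: (0, 2, 1)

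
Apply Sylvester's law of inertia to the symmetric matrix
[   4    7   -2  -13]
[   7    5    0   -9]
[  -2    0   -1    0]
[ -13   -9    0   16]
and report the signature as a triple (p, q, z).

step 0: pivot 4 → sign +
step 1: pivot -29/4 → sign −
step 2: pivot -9/29 → sign −
step 3: pivot -1/9 → sign −
signature = (1, 3, 0)

Answer: (1, 3, 0)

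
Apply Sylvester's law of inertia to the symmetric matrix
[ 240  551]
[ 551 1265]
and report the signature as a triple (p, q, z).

step 0: pivot 240 → sign +
step 1: pivot -1/240 → sign −
signature = (1, 1, 0)

Answer: (1, 1, 0)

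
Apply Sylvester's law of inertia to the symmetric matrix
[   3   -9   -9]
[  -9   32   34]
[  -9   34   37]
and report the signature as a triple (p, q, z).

Answer: (3, 0, 0)

Derivation:
step 0: pivot 3 → sign +
step 1: pivot 5 → sign +
step 2: pivot 1/5 → sign +
signature = (3, 0, 0)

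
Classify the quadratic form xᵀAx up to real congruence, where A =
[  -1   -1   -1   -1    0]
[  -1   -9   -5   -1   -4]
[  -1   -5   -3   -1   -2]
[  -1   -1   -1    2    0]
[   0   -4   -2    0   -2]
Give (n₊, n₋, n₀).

step 0: pivot -1 → sign −
step 1: pivot -8 → sign −
step 2: pivot 3 → sign +
step 3: row/col 3 already zero → sign 0
step 4: row/col 4 already zero → sign 0
signature = (1, 2, 2)

Answer: (1, 2, 2)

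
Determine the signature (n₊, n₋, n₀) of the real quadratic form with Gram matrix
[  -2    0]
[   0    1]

Answer: (1, 1, 0)

Derivation:
step 0: pivot -2 → sign −
step 1: pivot 1 → sign +
signature = (1, 1, 0)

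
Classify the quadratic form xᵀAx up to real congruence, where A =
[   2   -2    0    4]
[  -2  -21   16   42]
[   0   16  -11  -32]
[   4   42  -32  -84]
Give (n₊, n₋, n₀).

Answer: (2, 1, 1)

Derivation:
step 0: pivot 2 → sign +
step 1: pivot -23 → sign −
step 2: pivot 3/23 → sign +
step 3: row/col 3 already zero → sign 0
signature = (2, 1, 1)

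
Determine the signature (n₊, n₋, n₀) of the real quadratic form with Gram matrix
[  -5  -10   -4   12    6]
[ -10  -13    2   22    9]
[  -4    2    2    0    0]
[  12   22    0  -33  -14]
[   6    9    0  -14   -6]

Answer: (2, 3, 0)

Derivation:
step 0: pivot -5 → sign −
step 1: pivot 7 → sign +
step 2: pivot -318/35 → sign −
step 3: pivot 37/159 → sign +
step 4: pivot -3/37 → sign −
signature = (2, 3, 0)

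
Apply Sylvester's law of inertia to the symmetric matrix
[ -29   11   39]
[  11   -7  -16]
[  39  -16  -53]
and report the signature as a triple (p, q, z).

step 0: pivot -29 → sign −
step 1: pivot -82/29 → sign −
step 2: pivot -3/82 → sign −
signature = (0, 3, 0)

Answer: (0, 3, 0)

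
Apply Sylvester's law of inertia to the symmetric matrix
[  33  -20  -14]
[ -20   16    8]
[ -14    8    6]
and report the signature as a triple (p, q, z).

step 0: pivot 33 → sign +
step 1: pivot 128/33 → sign +
step 2: row/col 2 already zero → sign 0
signature = (2, 0, 1)

Answer: (2, 0, 1)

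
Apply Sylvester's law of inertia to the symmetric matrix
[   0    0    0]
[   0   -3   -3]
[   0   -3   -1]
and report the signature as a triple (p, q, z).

Answer: (1, 1, 1)

Derivation:
step 0: pivot -3 → sign −
step 1: pivot 2 → sign +
step 2: row/col 2 already zero → sign 0
signature = (1, 1, 1)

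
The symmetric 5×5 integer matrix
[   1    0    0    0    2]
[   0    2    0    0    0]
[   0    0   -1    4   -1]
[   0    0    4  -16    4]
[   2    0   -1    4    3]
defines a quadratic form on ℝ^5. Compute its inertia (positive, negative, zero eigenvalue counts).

step 0: pivot 1 → sign +
step 1: pivot 2 → sign +
step 2: pivot -1 → sign −
step 3: row/col 3 already zero → sign 0
step 4: row/col 4 already zero → sign 0
signature = (2, 1, 2)

Answer: (2, 1, 2)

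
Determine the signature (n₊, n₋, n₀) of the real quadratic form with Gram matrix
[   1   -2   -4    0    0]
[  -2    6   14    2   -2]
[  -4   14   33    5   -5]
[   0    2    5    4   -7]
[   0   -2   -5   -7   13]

step 0: pivot 1 → sign +
step 1: pivot 2 → sign +
step 2: pivot -1 → sign −
step 3: pivot 3 → sign +
step 4: row/col 4 already zero → sign 0
signature = (3, 1, 1)

Answer: (3, 1, 1)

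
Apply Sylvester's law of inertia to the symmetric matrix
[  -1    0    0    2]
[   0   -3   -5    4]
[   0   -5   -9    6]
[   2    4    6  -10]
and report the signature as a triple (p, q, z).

Answer: (0, 3, 1)

Derivation:
step 0: pivot -1 → sign −
step 1: pivot -3 → sign −
step 2: pivot -2/3 → sign −
step 3: row/col 3 already zero → sign 0
signature = (0, 3, 1)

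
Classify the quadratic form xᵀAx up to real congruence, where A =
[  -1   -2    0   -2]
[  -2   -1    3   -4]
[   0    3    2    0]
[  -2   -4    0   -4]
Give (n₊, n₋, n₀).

Answer: (1, 2, 1)

Derivation:
step 0: pivot -1 → sign −
step 1: pivot 3 → sign +
step 2: pivot -1 → sign −
step 3: row/col 3 already zero → sign 0
signature = (1, 2, 1)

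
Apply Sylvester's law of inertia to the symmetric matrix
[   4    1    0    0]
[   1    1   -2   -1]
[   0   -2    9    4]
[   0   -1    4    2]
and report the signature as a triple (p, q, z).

step 0: pivot 4 → sign +
step 1: pivot 3/4 → sign +
step 2: pivot 11/3 → sign +
step 3: pivot 2/11 → sign +
signature = (4, 0, 0)

Answer: (4, 0, 0)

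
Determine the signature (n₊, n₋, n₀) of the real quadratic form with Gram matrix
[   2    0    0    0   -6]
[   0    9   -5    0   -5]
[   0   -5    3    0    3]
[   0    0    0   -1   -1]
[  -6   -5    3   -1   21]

step 0: pivot 2 → sign +
step 1: pivot 9 → sign +
step 2: pivot 2/9 → sign +
step 3: pivot -1 → sign −
step 4: pivot 1 → sign +
signature = (4, 1, 0)

Answer: (4, 1, 0)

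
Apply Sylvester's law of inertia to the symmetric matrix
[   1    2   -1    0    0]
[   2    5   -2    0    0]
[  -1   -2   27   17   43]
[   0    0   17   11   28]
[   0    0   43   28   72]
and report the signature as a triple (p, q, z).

Answer: (4, 1, 0)

Derivation:
step 0: pivot 1 → sign +
step 1: pivot 1 → sign +
step 2: pivot 26 → sign +
step 3: pivot -3/26 → sign −
step 4: pivot 1 → sign +
signature = (4, 1, 0)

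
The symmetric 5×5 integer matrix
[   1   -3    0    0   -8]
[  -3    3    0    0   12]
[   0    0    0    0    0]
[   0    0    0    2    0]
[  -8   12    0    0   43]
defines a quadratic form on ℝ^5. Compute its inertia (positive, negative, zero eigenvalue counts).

Answer: (3, 1, 1)

Derivation:
step 0: pivot 1 → sign +
step 1: pivot -6 → sign −
step 2: pivot 2 → sign +
step 3: pivot 3 → sign +
step 4: row/col 4 already zero → sign 0
signature = (3, 1, 1)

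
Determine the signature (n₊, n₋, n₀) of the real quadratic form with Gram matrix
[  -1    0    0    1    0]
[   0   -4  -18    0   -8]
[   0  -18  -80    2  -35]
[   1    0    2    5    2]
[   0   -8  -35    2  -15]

step 0: pivot -1 → sign −
step 1: pivot -4 → sign −
step 2: pivot 1 → sign +
step 3: pivot 2 → sign +
step 4: row/col 4 already zero → sign 0
signature = (2, 2, 1)

Answer: (2, 2, 1)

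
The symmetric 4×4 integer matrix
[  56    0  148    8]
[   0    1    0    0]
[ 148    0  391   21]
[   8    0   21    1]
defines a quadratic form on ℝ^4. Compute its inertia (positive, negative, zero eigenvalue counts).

Answer: (2, 1, 1)

Derivation:
step 0: pivot 56 → sign +
step 1: pivot 1 → sign +
step 2: pivot -1/7 → sign −
step 3: row/col 3 already zero → sign 0
signature = (2, 1, 1)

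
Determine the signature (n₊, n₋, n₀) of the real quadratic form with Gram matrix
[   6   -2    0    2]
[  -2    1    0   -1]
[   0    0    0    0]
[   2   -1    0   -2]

Answer: (2, 1, 1)

Derivation:
step 0: pivot 6 → sign +
step 1: pivot 1/3 → sign +
step 2: pivot -3 → sign −
step 3: row/col 3 already zero → sign 0
signature = (2, 1, 1)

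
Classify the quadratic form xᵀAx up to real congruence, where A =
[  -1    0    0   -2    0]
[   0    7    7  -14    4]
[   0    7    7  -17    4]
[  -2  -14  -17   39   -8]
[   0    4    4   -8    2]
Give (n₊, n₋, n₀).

step 0: pivot -1 → sign −
step 1: pivot 7 → sign +
step 2: pivot 15 → sign +
step 3: pivot -3/5 → sign −
step 4: pivot -2/7 → sign −
signature = (2, 3, 0)

Answer: (2, 3, 0)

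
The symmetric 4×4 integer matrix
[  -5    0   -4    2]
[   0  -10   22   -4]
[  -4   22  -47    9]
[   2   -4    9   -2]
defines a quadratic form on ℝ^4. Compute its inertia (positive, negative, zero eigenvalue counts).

step 0: pivot -5 → sign −
step 1: pivot -10 → sign −
step 2: pivot 23/5 → sign +
step 3: pivot -3/115 → sign −
signature = (1, 3, 0)

Answer: (1, 3, 0)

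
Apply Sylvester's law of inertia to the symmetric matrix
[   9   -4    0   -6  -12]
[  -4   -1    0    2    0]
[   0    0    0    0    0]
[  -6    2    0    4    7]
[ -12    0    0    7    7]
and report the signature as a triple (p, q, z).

step 0: pivot 9 → sign +
step 1: pivot -25/9 → sign −
step 2: pivot 4/25 → sign +
step 3: pivot 3/4 → sign +
step 4: row/col 4 already zero → sign 0
signature = (3, 1, 1)

Answer: (3, 1, 1)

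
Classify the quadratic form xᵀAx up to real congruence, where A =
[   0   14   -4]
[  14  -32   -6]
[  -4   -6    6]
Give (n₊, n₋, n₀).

step 0: pivot -32 → sign −
step 1: pivot 49/8 → sign +
step 2: pivot -2/49 → sign −
signature = (1, 2, 0)

Answer: (1, 2, 0)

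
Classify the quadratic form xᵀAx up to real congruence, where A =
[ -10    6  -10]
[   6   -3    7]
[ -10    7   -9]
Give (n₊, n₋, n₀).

Answer: (1, 2, 0)

Derivation:
step 0: pivot -10 → sign −
step 1: pivot 3/5 → sign +
step 2: pivot -2/3 → sign −
signature = (1, 2, 0)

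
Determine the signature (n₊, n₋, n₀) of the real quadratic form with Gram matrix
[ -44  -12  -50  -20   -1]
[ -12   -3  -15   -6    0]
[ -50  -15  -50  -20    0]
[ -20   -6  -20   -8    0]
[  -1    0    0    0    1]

Answer: (2, 2, 1)

Derivation:
step 0: pivot -44 → sign −
step 1: pivot 3/11 → sign +
step 2: pivot 3/4 → sign +
step 3: pivot -4/3 → sign −
step 4: row/col 4 already zero → sign 0
signature = (2, 2, 1)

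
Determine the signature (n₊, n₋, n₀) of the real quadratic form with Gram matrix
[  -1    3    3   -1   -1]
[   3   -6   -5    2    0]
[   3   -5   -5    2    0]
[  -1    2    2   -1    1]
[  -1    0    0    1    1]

step 0: pivot -1 → sign −
step 1: pivot 3 → sign +
step 2: pivot -4/3 → sign −
step 3: pivot -1/4 → sign −
step 4: pivot 6 → sign +
signature = (2, 3, 0)

Answer: (2, 3, 0)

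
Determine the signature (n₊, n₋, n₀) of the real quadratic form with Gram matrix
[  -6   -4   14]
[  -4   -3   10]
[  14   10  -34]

Answer: (0, 2, 1)

Derivation:
step 0: pivot -6 → sign −
step 1: pivot -1/3 → sign −
step 2: row/col 2 already zero → sign 0
signature = (0, 2, 1)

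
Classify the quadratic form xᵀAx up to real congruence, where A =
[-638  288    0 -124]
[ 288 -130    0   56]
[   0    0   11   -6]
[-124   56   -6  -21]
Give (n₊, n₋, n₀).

step 0: pivot -638 → sign −
step 1: pivot 2/319 → sign +
step 2: pivot 11 → sign +
step 3: pivot -3/11 → sign −
signature = (2, 2, 0)

Answer: (2, 2, 0)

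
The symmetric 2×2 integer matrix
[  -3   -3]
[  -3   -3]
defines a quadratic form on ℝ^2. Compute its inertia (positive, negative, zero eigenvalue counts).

step 0: pivot -3 → sign −
step 1: row/col 1 already zero → sign 0
signature = (0, 1, 1)

Answer: (0, 1, 1)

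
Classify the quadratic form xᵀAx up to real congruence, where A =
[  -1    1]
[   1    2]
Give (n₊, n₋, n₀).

Answer: (1, 1, 0)

Derivation:
step 0: pivot -1 → sign −
step 1: pivot 3 → sign +
signature = (1, 1, 0)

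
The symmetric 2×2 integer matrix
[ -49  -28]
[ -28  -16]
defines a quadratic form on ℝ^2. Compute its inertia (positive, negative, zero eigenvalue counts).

step 0: pivot -49 → sign −
step 1: row/col 1 already zero → sign 0
signature = (0, 1, 1)

Answer: (0, 1, 1)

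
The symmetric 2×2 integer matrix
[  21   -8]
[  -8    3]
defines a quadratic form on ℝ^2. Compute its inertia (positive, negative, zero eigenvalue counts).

step 0: pivot 21 → sign +
step 1: pivot -1/21 → sign −
signature = (1, 1, 0)

Answer: (1, 1, 0)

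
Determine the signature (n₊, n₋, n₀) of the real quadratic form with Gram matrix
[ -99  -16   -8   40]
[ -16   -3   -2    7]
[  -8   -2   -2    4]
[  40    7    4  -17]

Answer: (0, 3, 1)

Derivation:
step 0: pivot -99 → sign −
step 1: pivot -41/99 → sign −
step 2: pivot -6/41 → sign −
step 3: row/col 3 already zero → sign 0
signature = (0, 3, 1)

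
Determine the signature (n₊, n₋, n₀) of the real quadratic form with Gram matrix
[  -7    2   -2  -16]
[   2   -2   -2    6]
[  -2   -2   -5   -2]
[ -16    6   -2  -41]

Answer: (1, 3, 0)

Derivation:
step 0: pivot -7 → sign −
step 1: pivot -10/7 → sign −
step 2: pivot 1/5 → sign +
step 3: pivot -3 → sign −
signature = (1, 3, 0)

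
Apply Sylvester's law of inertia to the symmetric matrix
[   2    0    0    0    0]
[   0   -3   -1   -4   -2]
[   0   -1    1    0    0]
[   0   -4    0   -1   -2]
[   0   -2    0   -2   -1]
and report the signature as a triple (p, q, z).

step 0: pivot 2 → sign +
step 1: pivot -3 → sign −
step 2: pivot 4/3 → sign +
step 3: pivot 3 → sign +
step 4: row/col 4 already zero → sign 0
signature = (3, 1, 1)

Answer: (3, 1, 1)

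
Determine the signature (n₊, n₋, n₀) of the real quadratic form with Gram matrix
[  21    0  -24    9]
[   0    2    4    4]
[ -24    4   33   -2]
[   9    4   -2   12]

step 0: pivot 21 → sign +
step 1: pivot 2 → sign +
step 2: pivot -17/7 → sign −
step 3: pivot 3/17 → sign +
signature = (3, 1, 0)

Answer: (3, 1, 0)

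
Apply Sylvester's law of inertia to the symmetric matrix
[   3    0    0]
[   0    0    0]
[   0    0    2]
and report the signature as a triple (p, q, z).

step 0: pivot 3 → sign +
step 1: pivot 2 → sign +
step 2: row/col 2 already zero → sign 0
signature = (2, 0, 1)

Answer: (2, 0, 1)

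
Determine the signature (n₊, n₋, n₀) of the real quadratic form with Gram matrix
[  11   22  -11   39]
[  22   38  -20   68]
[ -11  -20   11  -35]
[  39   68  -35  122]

Answer: (2, 2, 0)

Derivation:
step 0: pivot 11 → sign +
step 1: pivot -6 → sign −
step 2: pivot 2/3 → sign +
step 3: pivot -3/11 → sign −
signature = (2, 2, 0)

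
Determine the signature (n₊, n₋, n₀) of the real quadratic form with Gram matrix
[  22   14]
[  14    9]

Answer: (2, 0, 0)

Derivation:
step 0: pivot 22 → sign +
step 1: pivot 1/11 → sign +
signature = (2, 0, 0)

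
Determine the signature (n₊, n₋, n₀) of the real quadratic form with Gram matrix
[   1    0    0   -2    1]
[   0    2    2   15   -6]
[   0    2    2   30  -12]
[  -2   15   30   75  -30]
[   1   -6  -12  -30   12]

step 0: pivot 1 → sign +
step 1: pivot 2 → sign +
step 2: pivot -83/2 → sign −
step 3: pivot 450/83 → sign +
step 4: pivot -1/25 → sign −
signature = (3, 2, 0)

Answer: (3, 2, 0)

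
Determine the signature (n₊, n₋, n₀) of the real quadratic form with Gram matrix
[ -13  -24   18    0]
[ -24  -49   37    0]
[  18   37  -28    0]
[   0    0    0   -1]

step 0: pivot -13 → sign −
step 1: pivot -61/13 → sign −
step 2: pivot -3/61 → sign −
step 3: pivot -1 → sign −
signature = (0, 4, 0)

Answer: (0, 4, 0)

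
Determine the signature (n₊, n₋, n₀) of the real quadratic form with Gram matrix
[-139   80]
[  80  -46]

step 0: pivot -139 → sign −
step 1: pivot 6/139 → sign +
signature = (1, 1, 0)

Answer: (1, 1, 0)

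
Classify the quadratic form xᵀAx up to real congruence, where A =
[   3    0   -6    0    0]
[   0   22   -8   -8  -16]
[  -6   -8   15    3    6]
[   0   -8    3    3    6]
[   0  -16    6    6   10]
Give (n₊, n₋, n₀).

Answer: (3, 1, 1)

Derivation:
step 0: pivot 3 → sign +
step 1: pivot 22 → sign +
step 2: pivot 1/11 → sign +
step 3: pivot -2 → sign −
step 4: row/col 4 already zero → sign 0
signature = (3, 1, 1)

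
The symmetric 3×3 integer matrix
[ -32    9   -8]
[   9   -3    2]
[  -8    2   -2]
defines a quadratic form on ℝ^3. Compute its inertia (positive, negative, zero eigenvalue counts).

step 0: pivot -32 → sign −
step 1: pivot -15/32 → sign −
step 2: pivot 2/15 → sign +
signature = (1, 2, 0)

Answer: (1, 2, 0)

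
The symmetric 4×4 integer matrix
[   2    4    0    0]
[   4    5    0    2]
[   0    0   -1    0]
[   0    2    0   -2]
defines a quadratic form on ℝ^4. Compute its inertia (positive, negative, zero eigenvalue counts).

Answer: (1, 3, 0)

Derivation:
step 0: pivot 2 → sign +
step 1: pivot -3 → sign −
step 2: pivot -1 → sign −
step 3: pivot -2/3 → sign −
signature = (1, 3, 0)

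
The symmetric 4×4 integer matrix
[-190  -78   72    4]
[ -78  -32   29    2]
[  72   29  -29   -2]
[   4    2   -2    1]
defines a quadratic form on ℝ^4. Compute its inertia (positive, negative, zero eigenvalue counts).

Answer: (1, 3, 0)

Derivation:
step 0: pivot -190 → sign −
step 1: pivot 2/95 → sign +
step 2: pivot -33/2 → sign −
step 3: pivot -1/11 → sign −
signature = (1, 3, 0)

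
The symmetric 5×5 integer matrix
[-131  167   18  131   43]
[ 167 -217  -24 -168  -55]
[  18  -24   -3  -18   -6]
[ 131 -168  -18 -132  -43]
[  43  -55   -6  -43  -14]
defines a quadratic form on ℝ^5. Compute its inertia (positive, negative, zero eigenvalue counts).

step 0: pivot -131 → sign −
step 1: pivot -538/131 → sign −
step 2: pivot -69/269 → sign −
step 3: pivot -1/2 → sign −
step 4: pivot 3/23 → sign +
signature = (1, 4, 0)

Answer: (1, 4, 0)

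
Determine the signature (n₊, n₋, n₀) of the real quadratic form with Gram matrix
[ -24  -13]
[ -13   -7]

step 0: pivot -24 → sign −
step 1: pivot 1/24 → sign +
signature = (1, 1, 0)

Answer: (1, 1, 0)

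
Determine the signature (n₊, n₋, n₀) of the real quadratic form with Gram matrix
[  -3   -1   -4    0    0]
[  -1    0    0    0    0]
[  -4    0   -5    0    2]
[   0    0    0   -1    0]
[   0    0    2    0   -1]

Answer: (1, 4, 0)

Derivation:
step 0: pivot -3 → sign −
step 1: pivot 1/3 → sign +
step 2: pivot -5 → sign −
step 3: pivot -1 → sign −
step 4: pivot -1/5 → sign −
signature = (1, 4, 0)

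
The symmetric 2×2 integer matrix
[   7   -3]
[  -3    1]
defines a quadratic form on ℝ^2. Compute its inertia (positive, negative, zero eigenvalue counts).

Answer: (1, 1, 0)

Derivation:
step 0: pivot 7 → sign +
step 1: pivot -2/7 → sign −
signature = (1, 1, 0)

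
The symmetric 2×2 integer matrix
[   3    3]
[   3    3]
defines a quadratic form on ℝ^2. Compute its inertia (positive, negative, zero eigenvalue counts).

step 0: pivot 3 → sign +
step 1: row/col 1 already zero → sign 0
signature = (1, 0, 1)

Answer: (1, 0, 1)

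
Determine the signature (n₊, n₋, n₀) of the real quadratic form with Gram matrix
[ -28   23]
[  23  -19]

Answer: (0, 2, 0)

Derivation:
step 0: pivot -28 → sign −
step 1: pivot -3/28 → sign −
signature = (0, 2, 0)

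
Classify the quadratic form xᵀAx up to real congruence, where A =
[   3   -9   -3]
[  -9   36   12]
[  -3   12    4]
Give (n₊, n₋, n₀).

step 0: pivot 3 → sign +
step 1: pivot 9 → sign +
step 2: row/col 2 already zero → sign 0
signature = (2, 0, 1)

Answer: (2, 0, 1)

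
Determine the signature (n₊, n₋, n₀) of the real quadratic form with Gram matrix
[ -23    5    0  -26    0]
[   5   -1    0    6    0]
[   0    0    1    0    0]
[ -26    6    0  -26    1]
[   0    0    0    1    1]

step 0: pivot -23 → sign −
step 1: pivot 2/23 → sign +
step 2: pivot 1 → sign +
step 3: pivot 2 → sign +
step 4: pivot 1/2 → sign +
signature = (4, 1, 0)

Answer: (4, 1, 0)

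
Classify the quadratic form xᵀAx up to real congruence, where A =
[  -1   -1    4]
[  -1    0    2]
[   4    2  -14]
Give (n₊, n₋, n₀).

step 0: pivot -1 → sign −
step 1: pivot 1 → sign +
step 2: pivot -2 → sign −
signature = (1, 2, 0)

Answer: (1, 2, 0)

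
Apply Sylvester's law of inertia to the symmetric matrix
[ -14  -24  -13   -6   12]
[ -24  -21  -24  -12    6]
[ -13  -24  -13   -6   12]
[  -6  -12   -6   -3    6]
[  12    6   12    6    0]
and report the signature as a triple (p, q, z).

step 0: pivot -14 → sign −
step 1: pivot 141/7 → sign +
step 2: pivot -101/94 → sign −
step 3: pivot -27/101 → sign −
step 4: row/col 4 already zero → sign 0
signature = (1, 3, 1)

Answer: (1, 3, 1)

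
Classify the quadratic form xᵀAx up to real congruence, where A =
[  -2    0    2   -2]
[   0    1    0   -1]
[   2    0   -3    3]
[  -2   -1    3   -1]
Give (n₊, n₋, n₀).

step 0: pivot -2 → sign −
step 1: pivot 1 → sign +
step 2: pivot -1 → sign −
step 3: pivot 1 → sign +
signature = (2, 2, 0)

Answer: (2, 2, 0)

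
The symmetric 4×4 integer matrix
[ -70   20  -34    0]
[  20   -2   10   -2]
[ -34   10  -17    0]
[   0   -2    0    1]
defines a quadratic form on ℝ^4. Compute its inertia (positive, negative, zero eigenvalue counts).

step 0: pivot -70 → sign −
step 1: pivot 26/7 → sign +
step 2: pivot -33/65 → sign −
step 3: pivot -1/33 → sign −
signature = (1, 3, 0)

Answer: (1, 3, 0)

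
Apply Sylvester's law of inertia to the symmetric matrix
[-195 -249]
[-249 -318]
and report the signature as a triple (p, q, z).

Answer: (0, 2, 0)

Derivation:
step 0: pivot -195 → sign −
step 1: pivot -3/65 → sign −
signature = (0, 2, 0)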